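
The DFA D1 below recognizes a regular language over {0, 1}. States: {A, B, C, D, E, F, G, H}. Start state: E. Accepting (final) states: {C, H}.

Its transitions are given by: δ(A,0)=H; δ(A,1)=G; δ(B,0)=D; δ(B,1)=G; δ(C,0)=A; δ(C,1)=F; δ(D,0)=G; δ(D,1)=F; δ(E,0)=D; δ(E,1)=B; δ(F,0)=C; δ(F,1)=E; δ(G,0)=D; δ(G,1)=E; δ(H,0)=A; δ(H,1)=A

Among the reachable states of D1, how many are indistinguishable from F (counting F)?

2

All states are reachable from the start state.
P0 = {C,H} | {A,B,D,E,F,G}.
Refine {A,B,D,E,F,G} on symbol 0: members go to different blocks, giving {B,D,E,G} and {A,F}.
On input 1, block {B,D,E,G} splits into {B,E,G} and {D}.
No further refinement is possible. Final partition (4 blocks): {C,H} | {B,E,G} | {A,F} | {D}.
The equivalence class containing F is {A,F}, of size 2.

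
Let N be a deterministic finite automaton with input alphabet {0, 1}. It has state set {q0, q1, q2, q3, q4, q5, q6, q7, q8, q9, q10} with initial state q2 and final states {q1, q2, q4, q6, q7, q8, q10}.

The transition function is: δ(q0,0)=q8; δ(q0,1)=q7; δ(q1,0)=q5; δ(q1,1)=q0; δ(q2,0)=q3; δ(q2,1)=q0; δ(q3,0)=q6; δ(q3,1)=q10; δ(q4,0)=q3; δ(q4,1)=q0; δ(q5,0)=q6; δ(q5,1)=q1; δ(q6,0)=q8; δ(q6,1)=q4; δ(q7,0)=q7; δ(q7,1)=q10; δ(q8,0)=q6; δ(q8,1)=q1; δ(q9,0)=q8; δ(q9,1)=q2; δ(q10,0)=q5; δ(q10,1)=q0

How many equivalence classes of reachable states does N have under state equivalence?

First remove the unreachable states {q9}; 10 states remain.
Initial partition by acceptance: {q1,q2,q4,q6,q7,q8,q10} | {q0,q3,q5}.
Split {q1,q2,q4,q6,q7,q8,q10} by δ(·,0) → {q1,q2,q4,q10} and {q6,q7,q8}.
On input 1, block {q0,q3,q5} splits into {q3,q5} and {q0}.
No further refinement is possible. Final partition (4 blocks): {q1,q2,q4,q10} | {q3,q5} | {q6,q7,q8} | {q0}.

4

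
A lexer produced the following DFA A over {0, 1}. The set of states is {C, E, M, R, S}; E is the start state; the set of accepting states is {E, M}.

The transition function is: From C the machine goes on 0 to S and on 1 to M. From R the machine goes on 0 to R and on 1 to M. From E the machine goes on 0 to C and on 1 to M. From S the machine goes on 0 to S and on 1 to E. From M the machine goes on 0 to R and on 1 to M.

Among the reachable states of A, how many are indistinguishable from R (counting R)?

Start with accepting vs non-accepting: {E,M} | {C,R,S}.
The partition is now stable with 2 blocks: {E,M} | {C,R,S}.
State R belongs to the block {C,R,S}, which has 3 states.

3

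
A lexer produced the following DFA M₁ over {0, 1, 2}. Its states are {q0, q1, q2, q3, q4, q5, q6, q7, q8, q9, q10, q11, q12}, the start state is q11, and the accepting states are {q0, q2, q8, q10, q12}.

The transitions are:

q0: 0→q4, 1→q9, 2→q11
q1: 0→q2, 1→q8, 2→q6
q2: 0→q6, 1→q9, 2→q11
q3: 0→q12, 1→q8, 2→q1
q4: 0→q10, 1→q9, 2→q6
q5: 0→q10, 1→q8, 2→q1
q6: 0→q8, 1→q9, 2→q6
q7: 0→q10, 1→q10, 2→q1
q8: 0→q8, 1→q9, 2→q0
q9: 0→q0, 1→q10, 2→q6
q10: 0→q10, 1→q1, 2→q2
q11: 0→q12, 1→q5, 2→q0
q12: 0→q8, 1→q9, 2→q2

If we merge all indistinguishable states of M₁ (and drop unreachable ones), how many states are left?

First remove the unreachable states {q3,q7}; 11 states remain.
Start with accepting vs non-accepting: {q0,q2,q8,q10,q12} | {q1,q4,q5,q6,q9,q11}.
Refine {q0,q2,q8,q10,q12} on symbol 0: members go to different blocks, giving {q8,q10,q12} and {q0,q2}.
On input 0, block {q1,q4,q5,q6,q9,q11} splits into {q4,q5,q6,q11} and {q1,q9}.
On input 1, block {q4,q5,q6,q11} splits into {q4,q6} and {q5} and {q11}.
No further refinement is possible. Final partition (6 blocks): {q8,q10,q12} | {q4,q6} | {q0,q2} | {q1,q9} | {q5} | {q11}.

6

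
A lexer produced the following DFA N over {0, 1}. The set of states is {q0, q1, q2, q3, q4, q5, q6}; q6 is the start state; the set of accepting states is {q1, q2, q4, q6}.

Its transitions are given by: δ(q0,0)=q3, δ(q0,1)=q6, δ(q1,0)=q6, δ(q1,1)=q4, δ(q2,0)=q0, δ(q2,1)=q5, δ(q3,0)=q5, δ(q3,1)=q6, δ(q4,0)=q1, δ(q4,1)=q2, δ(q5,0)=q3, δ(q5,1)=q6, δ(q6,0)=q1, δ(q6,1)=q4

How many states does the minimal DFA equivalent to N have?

All states are reachable from the start state.
P0 = {q1,q2,q4,q6} | {q0,q3,q5}.
Refine {q1,q2,q4,q6} on symbol 0: members go to different blocks, giving {q1,q4,q6} and {q2}.
On input 1, block {q1,q4,q6} splits into {q1,q6} and {q4}.
Stable partition: {q1,q6} | {q0,q3,q5} | {q2} | {q4} — 4 equivalence classes.

4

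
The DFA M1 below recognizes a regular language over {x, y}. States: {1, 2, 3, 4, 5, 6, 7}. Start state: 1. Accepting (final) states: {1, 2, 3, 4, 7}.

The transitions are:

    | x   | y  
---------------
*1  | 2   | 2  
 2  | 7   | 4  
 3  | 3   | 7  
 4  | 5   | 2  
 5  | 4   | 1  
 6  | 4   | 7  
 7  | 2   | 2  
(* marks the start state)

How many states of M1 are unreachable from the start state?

2

BFS from 1 reaches {1, 2, 4, 5, 7}; the 2 state(s) 3, 6 are never visited.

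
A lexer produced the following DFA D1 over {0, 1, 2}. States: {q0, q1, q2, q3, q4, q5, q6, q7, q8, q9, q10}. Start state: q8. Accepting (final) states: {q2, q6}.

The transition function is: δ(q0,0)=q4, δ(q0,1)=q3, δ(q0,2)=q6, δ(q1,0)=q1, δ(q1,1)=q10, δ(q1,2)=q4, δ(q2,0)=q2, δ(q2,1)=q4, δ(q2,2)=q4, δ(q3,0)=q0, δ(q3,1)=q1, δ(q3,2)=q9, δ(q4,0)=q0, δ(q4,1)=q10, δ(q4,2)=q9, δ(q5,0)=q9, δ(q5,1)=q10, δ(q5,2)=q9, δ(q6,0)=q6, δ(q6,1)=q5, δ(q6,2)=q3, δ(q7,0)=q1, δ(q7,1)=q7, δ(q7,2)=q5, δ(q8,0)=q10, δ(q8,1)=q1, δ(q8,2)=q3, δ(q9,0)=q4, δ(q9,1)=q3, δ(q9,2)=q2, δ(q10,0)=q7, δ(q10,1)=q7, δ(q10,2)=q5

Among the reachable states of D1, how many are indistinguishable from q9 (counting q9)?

Start with accepting vs non-accepting: {q2,q6} | {q0,q1,q3,q4,q5,q7,q8,q9,q10}.
Split {q0,q1,q3,q4,q5,q7,q8,q9,q10} by δ(·,2) → {q1,q3,q4,q5,q7,q8,q10} and {q0,q9}.
On input 0, block {q1,q3,q4,q5,q7,q8,q10} splits into {q1,q7,q8,q10} and {q3,q4,q5}.
Stable partition: {q2,q6} | {q1,q7,q8,q10} | {q0,q9} | {q3,q4,q5} — 4 equivalence classes.
The equivalence class containing q9 is {q0,q9}, of size 2.

2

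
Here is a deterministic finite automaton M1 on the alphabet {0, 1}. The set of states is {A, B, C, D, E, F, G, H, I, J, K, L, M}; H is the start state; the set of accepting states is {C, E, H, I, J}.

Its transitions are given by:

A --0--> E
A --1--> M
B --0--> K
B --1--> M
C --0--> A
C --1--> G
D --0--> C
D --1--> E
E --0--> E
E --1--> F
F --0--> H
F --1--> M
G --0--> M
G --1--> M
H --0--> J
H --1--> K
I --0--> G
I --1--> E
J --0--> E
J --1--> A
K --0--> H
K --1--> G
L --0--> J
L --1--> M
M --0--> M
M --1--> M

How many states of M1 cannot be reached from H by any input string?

BFS from H reaches {A, E, F, G, H, J, K, M}; the 5 state(s) B, C, D, I, L are never visited.

5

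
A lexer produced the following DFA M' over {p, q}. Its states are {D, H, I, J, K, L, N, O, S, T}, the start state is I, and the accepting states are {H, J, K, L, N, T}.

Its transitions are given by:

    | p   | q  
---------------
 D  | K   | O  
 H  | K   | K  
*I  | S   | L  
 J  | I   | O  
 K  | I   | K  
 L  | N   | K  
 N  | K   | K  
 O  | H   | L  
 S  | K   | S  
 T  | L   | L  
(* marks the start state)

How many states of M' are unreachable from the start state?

5

Starting at I and following transitions, the reachable set is {I, K, L, N, S}. That leaves D, H, J, O, T unreachable — 5 in total.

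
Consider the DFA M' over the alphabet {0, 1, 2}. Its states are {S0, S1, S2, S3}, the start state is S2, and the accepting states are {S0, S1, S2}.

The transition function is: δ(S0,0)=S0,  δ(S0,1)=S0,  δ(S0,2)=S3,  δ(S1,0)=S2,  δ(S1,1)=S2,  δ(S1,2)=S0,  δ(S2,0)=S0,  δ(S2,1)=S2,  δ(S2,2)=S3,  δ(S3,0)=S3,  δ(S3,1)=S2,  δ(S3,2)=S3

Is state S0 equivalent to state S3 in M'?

States {S1} cannot be reached from the start state, so discard them.
P0 = {S0,S2} | {S3}.
No further refinement is possible. Final partition (2 blocks): {S0,S2} | {S3}.
S0 and S3 end up in different blocks, so they are distinguishable. For instance, the string 'ε' is accepted from only S0.

No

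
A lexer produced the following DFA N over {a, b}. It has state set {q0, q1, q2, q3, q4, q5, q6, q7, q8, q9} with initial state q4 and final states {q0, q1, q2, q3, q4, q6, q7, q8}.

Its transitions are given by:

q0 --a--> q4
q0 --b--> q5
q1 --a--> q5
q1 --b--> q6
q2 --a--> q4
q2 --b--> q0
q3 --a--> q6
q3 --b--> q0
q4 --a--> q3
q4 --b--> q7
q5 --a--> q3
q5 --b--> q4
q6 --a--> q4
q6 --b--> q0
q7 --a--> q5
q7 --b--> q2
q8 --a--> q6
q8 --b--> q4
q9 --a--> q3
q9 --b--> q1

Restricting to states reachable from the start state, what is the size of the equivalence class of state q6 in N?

2

First remove the unreachable states {q1,q8,q9}; 7 states remain.
Initial partition by acceptance: {q0,q2,q3,q4,q6,q7} | {q5}.
Split {q0,q2,q3,q4,q6,q7} by δ(·,a) → {q0,q2,q3,q4,q6} and {q7}.
Refine {q0,q2,q3,q4,q6} on symbol b: members go to different blocks, giving {q2,q3,q6} and {q0} and {q4}.
On input a, block {q2,q3,q6} splits into {q2,q6} and {q3}.
No further refinement is possible. Final partition (6 blocks): {q2,q6} | {q5} | {q7} | {q0} | {q4} | {q3}.
The equivalence class containing q6 is {q2,q6}, of size 2.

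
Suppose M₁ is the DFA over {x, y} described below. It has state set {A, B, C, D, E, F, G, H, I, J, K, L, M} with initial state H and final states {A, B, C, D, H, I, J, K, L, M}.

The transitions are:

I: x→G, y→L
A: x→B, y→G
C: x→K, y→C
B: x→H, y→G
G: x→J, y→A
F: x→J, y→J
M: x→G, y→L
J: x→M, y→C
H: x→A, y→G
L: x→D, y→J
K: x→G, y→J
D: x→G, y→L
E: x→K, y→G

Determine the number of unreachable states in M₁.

3

No path from H leads to E, F, I; the other 10 states are all reachable.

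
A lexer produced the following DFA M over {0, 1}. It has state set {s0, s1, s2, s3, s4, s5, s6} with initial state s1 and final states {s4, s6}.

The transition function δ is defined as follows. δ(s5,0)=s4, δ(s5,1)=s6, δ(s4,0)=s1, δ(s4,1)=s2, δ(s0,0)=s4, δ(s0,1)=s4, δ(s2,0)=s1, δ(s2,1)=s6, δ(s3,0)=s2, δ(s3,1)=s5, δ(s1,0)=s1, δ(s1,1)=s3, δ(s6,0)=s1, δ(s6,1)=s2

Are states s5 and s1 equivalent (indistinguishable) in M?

States {s0} cannot be reached from the start state, so discard them.
Initial partition by acceptance: {s4,s6} | {s1,s2,s3,s5}.
On input 0, block {s1,s2,s3,s5} splits into {s1,s2,s3} and {s5}.
On input 1, block {s1,s2,s3} splits into {s1} and {s2} and {s3}.
No further refinement is possible. Final partition (5 blocks): {s4,s6} | {s1} | {s5} | {s2} | {s3}.
s5 and s1 end up in different blocks, so they are distinguishable. For instance, the string '0' is accepted from only s5.

No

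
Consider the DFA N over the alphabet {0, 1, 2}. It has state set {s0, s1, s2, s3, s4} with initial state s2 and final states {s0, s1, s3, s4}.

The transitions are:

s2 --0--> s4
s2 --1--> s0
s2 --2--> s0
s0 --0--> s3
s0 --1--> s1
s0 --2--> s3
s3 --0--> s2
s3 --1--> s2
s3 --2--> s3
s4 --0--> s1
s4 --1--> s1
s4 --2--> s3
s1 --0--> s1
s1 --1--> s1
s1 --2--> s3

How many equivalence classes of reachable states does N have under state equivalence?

4

Every state is reachable, so we keep all 5.
Start with accepting vs non-accepting: {s0,s1,s3,s4} | {s2}.
On input 0, block {s0,s1,s3,s4} splits into {s0,s1,s4} and {s3}.
On input 0, block {s0,s1,s4} splits into {s1,s4} and {s0}.
No further refinement is possible. Final partition (4 blocks): {s1,s4} | {s2} | {s3} | {s0}.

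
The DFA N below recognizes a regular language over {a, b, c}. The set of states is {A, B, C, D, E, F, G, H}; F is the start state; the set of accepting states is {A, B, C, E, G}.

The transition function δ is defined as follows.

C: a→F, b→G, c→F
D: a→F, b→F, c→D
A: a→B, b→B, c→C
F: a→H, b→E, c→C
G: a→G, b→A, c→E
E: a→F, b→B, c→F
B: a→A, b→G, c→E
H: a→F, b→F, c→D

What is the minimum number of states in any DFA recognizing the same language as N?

4

P0 = {A,B,C,E,G} | {D,F,H}.
Split {A,B,C,E,G} by δ(·,a) → {A,B,G} and {C,E}.
Split {D,F,H} by δ(·,b) → {D,H} and {F}.
The partition is now stable with 4 blocks: {A,B,G} | {D,H} | {C,E} | {F}.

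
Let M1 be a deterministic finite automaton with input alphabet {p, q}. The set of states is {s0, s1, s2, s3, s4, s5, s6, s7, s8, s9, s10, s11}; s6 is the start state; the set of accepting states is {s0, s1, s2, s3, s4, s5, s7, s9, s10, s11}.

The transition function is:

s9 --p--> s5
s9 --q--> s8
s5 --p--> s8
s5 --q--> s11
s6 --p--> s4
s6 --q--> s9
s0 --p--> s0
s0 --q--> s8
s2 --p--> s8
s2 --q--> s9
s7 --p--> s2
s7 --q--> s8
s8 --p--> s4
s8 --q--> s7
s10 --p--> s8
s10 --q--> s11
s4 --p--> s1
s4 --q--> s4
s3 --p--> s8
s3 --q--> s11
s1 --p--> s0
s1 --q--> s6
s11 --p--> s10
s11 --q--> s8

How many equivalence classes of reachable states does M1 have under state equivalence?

5

Reachable states from the start: {s0,s1,s2,s4,s5,s6,s7,s8,s9,s10,s11}. Unreachable: {s3} — drop them.
Initial partition by acceptance: {s0,s1,s2,s4,s5,s7,s9,s10,s11} | {s6,s8}.
Split {s0,s1,s2,s4,s5,s7,s9,s10,s11} by δ(·,p) → {s0,s1,s4,s7,s9,s11} and {s2,s5,s10}.
Refine {s0,s1,s4,s7,s9,s11} on symbol p: members go to different blocks, giving {s0,s1,s4} and {s7,s9,s11}.
On input q, block {s0,s1,s4} splits into {s0,s1} and {s4}.
No further refinement is possible. Final partition (5 blocks): {s0,s1} | {s6,s8} | {s2,s5,s10} | {s7,s9,s11} | {s4}.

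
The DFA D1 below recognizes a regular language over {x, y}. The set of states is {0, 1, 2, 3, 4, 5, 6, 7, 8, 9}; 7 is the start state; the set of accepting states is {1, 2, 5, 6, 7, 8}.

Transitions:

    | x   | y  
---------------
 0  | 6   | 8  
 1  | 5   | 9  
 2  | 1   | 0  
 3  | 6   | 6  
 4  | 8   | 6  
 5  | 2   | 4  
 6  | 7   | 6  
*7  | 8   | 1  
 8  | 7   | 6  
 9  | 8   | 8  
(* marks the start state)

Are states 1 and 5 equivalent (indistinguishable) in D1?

First remove the unreachable states {3}; 9 states remain.
P0 = {1,2,5,6,7,8} | {0,4,9}.
Refine {1,2,5,6,7,8} on symbol y: members go to different blocks, giving {1,2,5} and {6,7,8}.
On input y, block {6,7,8} splits into {6,8} and {7}.
Stable partition: {1,2,5} | {0,4,9} | {6,8} | {7} — 4 equivalence classes.
1 and 5 lie in the same block of the stable partition, so they are equivalent — no string distinguishes them.

Yes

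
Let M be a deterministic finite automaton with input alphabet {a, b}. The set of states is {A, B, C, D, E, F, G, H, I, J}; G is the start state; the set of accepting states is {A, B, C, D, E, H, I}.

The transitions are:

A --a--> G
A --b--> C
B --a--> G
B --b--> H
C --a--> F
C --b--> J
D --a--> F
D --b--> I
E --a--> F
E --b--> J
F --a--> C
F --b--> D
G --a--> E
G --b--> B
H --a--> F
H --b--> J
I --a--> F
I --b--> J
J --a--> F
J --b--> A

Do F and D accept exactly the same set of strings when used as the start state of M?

No

Every state is reachable, so we keep all 10.
P0 = {A,B,C,D,E,H,I} | {F,G,J}.
Split {A,B,C,D,E,H,I} by δ(·,b) → {C,E,H,I} and {A,B,D}.
Refine {F,G,J} on symbol a: members go to different blocks, giving {F,G} and {J}.
No further refinement is possible. Final partition (4 blocks): {C,E,H,I} | {F,G} | {A,B,D} | {J}.
F and D end up in different blocks, so they are distinguishable. For instance, the string 'ε' is accepted from only D.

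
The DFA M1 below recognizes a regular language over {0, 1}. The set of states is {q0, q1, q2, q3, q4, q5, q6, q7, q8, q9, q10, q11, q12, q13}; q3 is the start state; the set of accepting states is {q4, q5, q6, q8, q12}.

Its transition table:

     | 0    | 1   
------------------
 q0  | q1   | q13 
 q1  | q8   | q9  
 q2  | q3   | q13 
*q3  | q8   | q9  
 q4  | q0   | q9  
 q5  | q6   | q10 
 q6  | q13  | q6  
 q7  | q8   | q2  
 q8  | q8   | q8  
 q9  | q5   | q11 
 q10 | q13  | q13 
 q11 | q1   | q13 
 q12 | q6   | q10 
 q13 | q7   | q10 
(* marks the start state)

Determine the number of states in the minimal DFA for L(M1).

Reachable states from the start: {q1,q2,q3,q5,q6,q7,q8,q9,q10,q11,q13}. Unreachable: {q0,q4,q12} — drop them.
Initial partition by acceptance: {q5,q6,q8} | {q1,q2,q3,q7,q9,q10,q11,q13}.
Split {q5,q6,q8} by δ(·,0) → {q5,q8} and {q6}.
Split {q5,q8} by δ(·,0) → {q5} and {q8}.
Refine {q1,q2,q3,q7,q9,q10,q11,q13} on symbol 0: members go to different blocks, giving {q2,q10,q11,q13} and {q1,q3,q7} and {q9}.
Refine {q2,q10,q11,q13} on symbol 0: members go to different blocks, giving {q2,q11,q13} and {q10}.
Split {q2,q11,q13} by δ(·,1) → {q2,q11} and {q13}.
Split {q1,q3,q7} by δ(·,1) → {q1,q3} and {q7}.
No further refinement is possible. Final partition (9 blocks): {q5} | {q2,q11} | {q6} | {q8} | {q1,q3} | {q9} | {q10} | {q13} | {q7}.

9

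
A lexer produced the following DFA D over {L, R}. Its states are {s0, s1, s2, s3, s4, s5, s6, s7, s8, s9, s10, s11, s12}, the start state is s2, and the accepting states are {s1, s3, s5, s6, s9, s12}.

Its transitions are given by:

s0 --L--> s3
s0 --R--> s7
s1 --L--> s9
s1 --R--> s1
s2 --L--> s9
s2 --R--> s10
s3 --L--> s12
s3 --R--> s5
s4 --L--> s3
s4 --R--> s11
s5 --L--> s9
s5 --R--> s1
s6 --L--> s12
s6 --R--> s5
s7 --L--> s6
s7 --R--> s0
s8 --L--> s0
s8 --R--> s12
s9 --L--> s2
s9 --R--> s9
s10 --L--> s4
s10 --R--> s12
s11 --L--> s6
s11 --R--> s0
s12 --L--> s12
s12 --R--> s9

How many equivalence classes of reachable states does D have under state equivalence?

States {s8} cannot be reached from the start state, so discard them.
P0 = {s1,s3,s5,s6,s9,s12} | {s0,s2,s4,s7,s10,s11}.
Split {s1,s3,s5,s6,s9,s12} by δ(·,L) → {s1,s3,s5,s6,s12} and {s9}.
Split {s1,s3,s5,s6,s12} by δ(·,L) → {s3,s6,s12} and {s1,s5}.
Split {s3,s6,s12} by δ(·,R) → {s3,s6} and {s12}.
On input L, block {s0,s2,s4,s7,s10,s11} splits into {s0,s4,s7,s11} and {s2} and {s10}.
No further refinement is possible. Final partition (7 blocks): {s3,s6} | {s0,s4,s7,s11} | {s9} | {s1,s5} | {s12} | {s2} | {s10}.

7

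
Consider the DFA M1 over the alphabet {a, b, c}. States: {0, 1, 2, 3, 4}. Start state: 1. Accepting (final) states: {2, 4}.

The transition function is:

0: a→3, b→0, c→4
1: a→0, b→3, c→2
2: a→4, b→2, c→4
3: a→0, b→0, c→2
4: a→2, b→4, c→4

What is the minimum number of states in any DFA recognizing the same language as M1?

2

Every state is reachable, so we keep all 5.
Initial partition by acceptance: {2,4} | {0,1,3}.
No further refinement is possible. Final partition (2 blocks): {2,4} | {0,1,3}.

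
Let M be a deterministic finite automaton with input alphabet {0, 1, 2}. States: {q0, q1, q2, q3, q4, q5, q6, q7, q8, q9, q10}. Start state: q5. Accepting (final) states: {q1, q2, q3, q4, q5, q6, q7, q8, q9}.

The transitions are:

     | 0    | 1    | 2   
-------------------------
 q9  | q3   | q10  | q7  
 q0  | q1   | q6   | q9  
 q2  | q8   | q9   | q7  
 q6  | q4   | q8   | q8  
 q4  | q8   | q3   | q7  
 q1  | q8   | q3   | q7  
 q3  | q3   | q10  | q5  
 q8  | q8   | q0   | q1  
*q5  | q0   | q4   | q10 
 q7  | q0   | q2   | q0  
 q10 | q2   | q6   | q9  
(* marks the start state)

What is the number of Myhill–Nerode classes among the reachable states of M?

P0 = {q1,q2,q3,q4,q5,q6,q7,q8,q9} | {q0,q10}.
Refine {q1,q2,q3,q4,q5,q6,q7,q8,q9} on symbol 0: members go to different blocks, giving {q1,q2,q3,q4,q6,q8,q9} and {q5,q7}.
On input 1, block {q1,q2,q3,q4,q6,q8,q9} splits into {q1,q2,q4,q6} and {q3,q8,q9}.
Split {q1,q2,q4,q6} by δ(·,0) → {q1,q2,q4} and {q6}.
Split {q3,q8,q9} by δ(·,2) → {q3,q9} and {q8}.
No further refinement is possible. Final partition (6 blocks): {q1,q2,q4} | {q0,q10} | {q5,q7} | {q3,q9} | {q6} | {q8}.

6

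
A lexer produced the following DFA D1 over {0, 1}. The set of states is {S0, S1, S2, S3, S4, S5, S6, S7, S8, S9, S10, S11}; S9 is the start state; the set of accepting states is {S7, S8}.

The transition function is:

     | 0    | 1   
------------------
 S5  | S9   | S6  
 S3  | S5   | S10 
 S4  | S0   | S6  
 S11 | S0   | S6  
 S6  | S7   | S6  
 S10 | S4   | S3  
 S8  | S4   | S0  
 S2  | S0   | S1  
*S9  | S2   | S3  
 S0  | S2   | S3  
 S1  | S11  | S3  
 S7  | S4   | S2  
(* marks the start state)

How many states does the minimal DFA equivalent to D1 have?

First remove the unreachable states {S8}; 11 states remain.
P0 = {S7} | {S0,S1,S2,S3,S4,S5,S6,S9,S10,S11}.
Split {S0,S1,S2,S3,S4,S5,S6,S9,S10,S11} by δ(·,0) → {S0,S1,S2,S3,S4,S5,S9,S10,S11} and {S6}.
Refine {S0,S1,S2,S3,S4,S5,S9,S10,S11} on symbol 1: members go to different blocks, giving {S0,S1,S2,S3,S9,S10} and {S4,S5,S11}.
On input 0, block {S0,S1,S2,S3,S9,S10} splits into {S0,S2,S9} and {S1,S3,S10}.
Stable partition: {S7} | {S0,S2,S9} | {S6} | {S4,S5,S11} | {S1,S3,S10} — 5 equivalence classes.

5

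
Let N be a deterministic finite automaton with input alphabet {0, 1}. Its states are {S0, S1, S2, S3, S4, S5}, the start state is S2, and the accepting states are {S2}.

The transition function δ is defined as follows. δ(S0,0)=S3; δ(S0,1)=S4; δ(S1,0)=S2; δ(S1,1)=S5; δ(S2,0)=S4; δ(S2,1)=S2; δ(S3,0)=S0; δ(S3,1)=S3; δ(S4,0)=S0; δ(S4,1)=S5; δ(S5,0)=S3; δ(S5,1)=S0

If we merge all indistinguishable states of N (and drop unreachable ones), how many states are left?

Reachable states from the start: {S0,S2,S3,S4,S5}. Unreachable: {S1} — drop them.
P0 = {S2} | {S0,S3,S4,S5}.
The partition is now stable with 2 blocks: {S2} | {S0,S3,S4,S5}.

2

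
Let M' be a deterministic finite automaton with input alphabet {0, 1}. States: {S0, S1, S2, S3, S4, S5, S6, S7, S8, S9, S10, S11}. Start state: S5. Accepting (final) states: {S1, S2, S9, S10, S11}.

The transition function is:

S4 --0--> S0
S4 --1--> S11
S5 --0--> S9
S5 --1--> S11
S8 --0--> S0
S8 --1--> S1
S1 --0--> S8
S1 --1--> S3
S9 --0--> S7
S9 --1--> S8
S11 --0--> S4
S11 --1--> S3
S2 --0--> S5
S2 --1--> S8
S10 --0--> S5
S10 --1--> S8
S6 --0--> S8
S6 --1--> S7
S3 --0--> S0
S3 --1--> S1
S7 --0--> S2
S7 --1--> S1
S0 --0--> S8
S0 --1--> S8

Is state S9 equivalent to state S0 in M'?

No

First remove the unreachable states {S6,S10}; 10 states remain.
Initial partition by acceptance: {S1,S2,S9,S11} | {S0,S3,S4,S5,S7,S8}.
Refine {S0,S3,S4,S5,S7,S8} on symbol 0: members go to different blocks, giving {S0,S3,S4,S8} and {S5,S7}.
Refine {S1,S2,S9,S11} on symbol 0: members go to different blocks, giving {S1,S11} and {S2,S9}.
Split {S0,S3,S4,S8} by δ(·,1) → {S3,S4,S8} and {S0}.
The partition is now stable with 5 blocks: {S1,S11} | {S3,S4,S8} | {S5,S7} | {S2,S9} | {S0}.
S9 and S0 end up in different blocks, so they are distinguishable. For instance, the string 'ε' is accepted from only S9.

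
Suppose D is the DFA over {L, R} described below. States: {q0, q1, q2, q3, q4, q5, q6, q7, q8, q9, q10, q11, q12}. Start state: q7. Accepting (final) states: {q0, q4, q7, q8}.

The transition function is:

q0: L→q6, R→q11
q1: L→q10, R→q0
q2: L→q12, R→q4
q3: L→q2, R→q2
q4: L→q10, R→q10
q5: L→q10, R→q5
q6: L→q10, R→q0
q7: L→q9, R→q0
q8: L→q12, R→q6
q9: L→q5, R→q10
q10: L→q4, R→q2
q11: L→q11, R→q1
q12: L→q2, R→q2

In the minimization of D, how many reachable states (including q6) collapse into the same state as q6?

2

Reachable states from the start: {q0,q1,q2,q4,q5,q6,q7,q9,q10,q11,q12}. Unreachable: {q3,q8} — drop them.
Start with accepting vs non-accepting: {q0,q4,q7} | {q1,q2,q5,q6,q9,q10,q11,q12}.
Split {q0,q4,q7} by δ(·,R) → {q0,q4} and {q7}.
Split {q1,q2,q5,q6,q9,q10,q11,q12} by δ(·,L) → {q1,q2,q5,q6,q9,q11,q12} and {q10}.
Split {q0,q4} by δ(·,L) → {q0} and {q4}.
On input L, block {q1,q2,q5,q6,q9,q11,q12} splits into {q2,q9,q11,q12} and {q1,q5,q6}.
On input L, block {q2,q9,q11,q12} splits into {q2,q11,q12} and {q9}.
On input R, block {q2,q11,q12} splits into {q2} and {q11} and {q12}.
Refine {q1,q5,q6} on symbol R: members go to different blocks, giving {q1,q6} and {q5}.
No further refinement is possible. Final partition (10 blocks): {q0} | {q2} | {q7} | {q10} | {q4} | {q1,q6} | {q9} | {q11} | {q12} | {q5}.
The equivalence class containing q6 is {q1,q6}, of size 2.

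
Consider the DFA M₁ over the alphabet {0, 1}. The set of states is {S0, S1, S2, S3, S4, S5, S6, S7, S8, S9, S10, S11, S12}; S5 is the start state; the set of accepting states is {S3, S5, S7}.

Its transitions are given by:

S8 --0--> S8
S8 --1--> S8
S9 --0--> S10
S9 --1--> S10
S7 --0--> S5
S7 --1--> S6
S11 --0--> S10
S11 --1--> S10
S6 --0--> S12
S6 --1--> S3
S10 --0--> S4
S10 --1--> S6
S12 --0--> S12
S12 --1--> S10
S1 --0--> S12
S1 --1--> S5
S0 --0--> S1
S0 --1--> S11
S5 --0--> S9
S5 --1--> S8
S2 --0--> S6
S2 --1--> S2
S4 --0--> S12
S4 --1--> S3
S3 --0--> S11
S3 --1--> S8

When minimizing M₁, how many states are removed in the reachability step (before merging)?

4

Starting at S5 and following transitions, the reachable set is {S3, S4, S5, S6, S8, S9, S10, S11, S12}. That leaves S0, S1, S2, S7 unreachable — 4 in total.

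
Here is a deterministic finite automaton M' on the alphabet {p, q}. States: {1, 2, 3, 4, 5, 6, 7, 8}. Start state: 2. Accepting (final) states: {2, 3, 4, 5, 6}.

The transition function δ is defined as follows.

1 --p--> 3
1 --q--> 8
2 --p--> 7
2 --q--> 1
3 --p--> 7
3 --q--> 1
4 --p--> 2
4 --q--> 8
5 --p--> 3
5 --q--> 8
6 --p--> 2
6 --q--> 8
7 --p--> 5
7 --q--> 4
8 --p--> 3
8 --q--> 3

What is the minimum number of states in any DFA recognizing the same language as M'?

5

States {6} cannot be reached from the start state, so discard them.
P0 = {2,3,4,5} | {1,7,8}.
Refine {2,3,4,5} on symbol p: members go to different blocks, giving {2,3} and {4,5}.
Refine {1,7,8} on symbol p: members go to different blocks, giving {1,8} and {7}.
On input q, block {1,8} splits into {1} and {8}.
Stable partition: {2,3} | {1} | {4,5} | {7} | {8} — 5 equivalence classes.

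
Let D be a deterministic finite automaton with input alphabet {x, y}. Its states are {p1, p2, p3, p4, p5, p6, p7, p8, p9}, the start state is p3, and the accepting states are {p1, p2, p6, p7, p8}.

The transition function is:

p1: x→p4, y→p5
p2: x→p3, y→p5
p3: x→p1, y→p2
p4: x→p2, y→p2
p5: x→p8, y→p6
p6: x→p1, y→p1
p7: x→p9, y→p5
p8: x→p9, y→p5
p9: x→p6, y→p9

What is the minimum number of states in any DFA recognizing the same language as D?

States {p7} cannot be reached from the start state, so discard them.
P0 = {p1,p2,p6,p8} | {p3,p4,p5,p9}.
On input x, block {p1,p2,p6,p8} splits into {p1,p2,p8} and {p6}.
On input x, block {p3,p4,p5,p9} splits into {p3,p4,p5} and {p9}.
Split {p1,p2,p8} by δ(·,x) → {p1,p2} and {p8}.
Refine {p3,p4,p5} on symbol x: members go to different blocks, giving {p3,p4} and {p5}.
Stable partition: {p1,p2} | {p3,p4} | {p6} | {p9} | {p8} | {p5} — 6 equivalence classes.

6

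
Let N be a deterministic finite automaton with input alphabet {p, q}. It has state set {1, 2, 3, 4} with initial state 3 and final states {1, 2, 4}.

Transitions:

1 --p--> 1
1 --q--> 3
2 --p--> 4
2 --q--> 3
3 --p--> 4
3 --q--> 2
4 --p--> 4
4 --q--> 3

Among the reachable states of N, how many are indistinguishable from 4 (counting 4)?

Reachable states from the start: {2,3,4}. Unreachable: {1} — drop them.
P0 = {2,4} | {3}.
Stable partition: {2,4} | {3} — 2 equivalence classes.
The equivalence class containing 4 is {2,4}, of size 2.

2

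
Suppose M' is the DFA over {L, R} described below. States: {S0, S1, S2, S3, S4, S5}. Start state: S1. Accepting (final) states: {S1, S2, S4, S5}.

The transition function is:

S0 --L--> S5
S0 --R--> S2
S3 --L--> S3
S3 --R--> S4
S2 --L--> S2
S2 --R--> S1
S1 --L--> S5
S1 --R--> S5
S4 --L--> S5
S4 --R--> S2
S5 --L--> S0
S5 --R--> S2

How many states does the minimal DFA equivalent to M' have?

Reachable states from the start: {S0,S1,S2,S5}. Unreachable: {S3,S4} — drop them.
Initial partition by acceptance: {S1,S2,S5} | {S0}.
Refine {S1,S2,S5} on symbol L: members go to different blocks, giving {S1,S2} and {S5}.
Split {S1,S2} by δ(·,L) → {S1} and {S2}.
No further refinement is possible. Final partition (4 blocks): {S1} | {S0} | {S5} | {S2}.

4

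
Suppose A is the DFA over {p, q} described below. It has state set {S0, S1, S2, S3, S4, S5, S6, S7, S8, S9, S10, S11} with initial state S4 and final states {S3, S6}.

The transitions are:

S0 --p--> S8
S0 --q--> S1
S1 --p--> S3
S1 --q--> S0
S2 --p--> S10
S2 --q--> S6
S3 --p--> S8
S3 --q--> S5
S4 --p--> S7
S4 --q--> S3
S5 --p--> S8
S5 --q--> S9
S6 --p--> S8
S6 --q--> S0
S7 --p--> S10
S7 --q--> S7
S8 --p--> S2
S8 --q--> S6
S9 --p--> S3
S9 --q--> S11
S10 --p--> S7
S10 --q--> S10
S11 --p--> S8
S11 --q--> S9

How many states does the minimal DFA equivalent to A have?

6

All states are reachable from the start state.
Initial partition by acceptance: {S3,S6} | {S0,S1,S2,S4,S5,S7,S8,S9,S10,S11}.
Split {S0,S1,S2,S4,S5,S7,S8,S9,S10,S11} by δ(·,p) → {S0,S2,S4,S5,S7,S8,S10,S11} and {S1,S9}.
Refine {S0,S2,S4,S5,S7,S8,S10,S11} on symbol q: members go to different blocks, giving {S0,S5,S11} and {S2,S4,S8} and {S7,S10}.
On input p, block {S2,S4,S8} splits into {S2,S4} and {S8}.
No further refinement is possible. Final partition (6 blocks): {S3,S6} | {S0,S5,S11} | {S1,S9} | {S2,S4} | {S7,S10} | {S8}.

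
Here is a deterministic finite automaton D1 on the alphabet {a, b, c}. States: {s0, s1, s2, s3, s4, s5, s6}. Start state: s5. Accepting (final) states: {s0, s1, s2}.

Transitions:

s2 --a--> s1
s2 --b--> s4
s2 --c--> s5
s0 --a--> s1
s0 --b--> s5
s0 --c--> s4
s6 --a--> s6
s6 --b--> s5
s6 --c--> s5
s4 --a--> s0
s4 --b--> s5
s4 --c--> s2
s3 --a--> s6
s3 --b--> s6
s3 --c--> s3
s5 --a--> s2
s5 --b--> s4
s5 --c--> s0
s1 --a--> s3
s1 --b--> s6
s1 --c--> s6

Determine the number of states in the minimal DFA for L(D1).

5

Every state is reachable, so we keep all 7.
Start with accepting vs non-accepting: {s0,s1,s2} | {s3,s4,s5,s6}.
Split {s0,s1,s2} by δ(·,a) → {s0,s2} and {s1}.
Split {s3,s4,s5,s6} by δ(·,a) → {s3,s6} and {s4,s5}.
Split {s3,s6} by δ(·,b) → {s3} and {s6}.
Stable partition: {s0,s2} | {s3} | {s1} | {s4,s5} | {s6} — 5 equivalence classes.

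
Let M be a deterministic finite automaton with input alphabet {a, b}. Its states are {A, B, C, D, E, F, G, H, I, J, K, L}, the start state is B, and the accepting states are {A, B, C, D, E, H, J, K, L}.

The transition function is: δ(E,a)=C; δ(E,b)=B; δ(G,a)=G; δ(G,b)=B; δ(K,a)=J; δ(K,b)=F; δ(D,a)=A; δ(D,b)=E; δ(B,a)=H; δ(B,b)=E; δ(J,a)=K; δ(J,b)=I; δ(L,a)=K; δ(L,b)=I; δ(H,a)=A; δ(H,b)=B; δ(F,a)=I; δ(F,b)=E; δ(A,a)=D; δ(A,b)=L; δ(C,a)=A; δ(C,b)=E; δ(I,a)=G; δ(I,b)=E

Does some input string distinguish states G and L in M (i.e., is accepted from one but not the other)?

All states are reachable from the start state.
Start with accepting vs non-accepting: {A,B,C,D,E,H,J,K,L} | {F,G,I}.
Split {A,B,C,D,E,H,J,K,L} by δ(·,b) → {A,B,C,D,E,H} and {J,K,L}.
On input b, block {A,B,C,D,E,H} splits into {B,C,D,E,H} and {A}.
On input a, block {B,C,D,E,H} splits into {C,D,H} and {B,E}.
No further refinement is possible. Final partition (5 blocks): {C,D,H} | {F,G,I} | {J,K,L} | {A} | {B,E}.
G and L end up in different blocks, so they are distinguishable. For instance, the string 'ε' is accepted from only L.

Yes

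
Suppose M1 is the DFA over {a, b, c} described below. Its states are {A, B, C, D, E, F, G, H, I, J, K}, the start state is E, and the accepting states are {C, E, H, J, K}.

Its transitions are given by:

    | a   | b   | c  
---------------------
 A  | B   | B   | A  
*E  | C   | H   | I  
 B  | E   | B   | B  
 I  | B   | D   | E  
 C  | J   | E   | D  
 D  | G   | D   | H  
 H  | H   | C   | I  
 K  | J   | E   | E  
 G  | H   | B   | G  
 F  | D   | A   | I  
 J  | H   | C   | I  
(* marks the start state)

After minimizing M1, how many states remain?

3

States {A,F,K} cannot be reached from the start state, so discard them.
Start with accepting vs non-accepting: {C,E,H,J} | {B,D,G,I}.
Refine {B,D,G,I} on symbol a: members go to different blocks, giving {B,G} and {D,I}.
No further refinement is possible. Final partition (3 blocks): {C,E,H,J} | {B,G} | {D,I}.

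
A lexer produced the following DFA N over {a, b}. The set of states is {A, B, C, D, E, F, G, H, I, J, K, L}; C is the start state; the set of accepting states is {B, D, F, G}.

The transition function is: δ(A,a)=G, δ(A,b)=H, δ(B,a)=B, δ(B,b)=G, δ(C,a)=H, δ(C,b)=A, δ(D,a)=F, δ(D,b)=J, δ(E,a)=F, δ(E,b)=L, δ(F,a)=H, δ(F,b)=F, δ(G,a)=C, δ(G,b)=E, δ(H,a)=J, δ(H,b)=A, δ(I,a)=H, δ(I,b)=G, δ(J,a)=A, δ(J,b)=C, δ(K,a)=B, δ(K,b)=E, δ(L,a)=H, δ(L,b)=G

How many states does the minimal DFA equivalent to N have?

8

First remove the unreachable states {B,D,I,K}; 8 states remain.
Start with accepting vs non-accepting: {F,G} | {A,C,E,H,J,L}.
On input b, block {F,G} splits into {F} and {G}.
On input a, block {A,C,E,H,J,L} splits into {C,H,J,L} and {A} and {E}.
On input a, block {C,H,J,L} splits into {C,H,L} and {J}.
Refine {C,H,L} on symbol a: members go to different blocks, giving {C,L} and {H}.
Split {C,L} by δ(·,b) → {C} and {L}.
The partition is now stable with 8 blocks: {F} | {C} | {G} | {A} | {E} | {J} | {H} | {L}.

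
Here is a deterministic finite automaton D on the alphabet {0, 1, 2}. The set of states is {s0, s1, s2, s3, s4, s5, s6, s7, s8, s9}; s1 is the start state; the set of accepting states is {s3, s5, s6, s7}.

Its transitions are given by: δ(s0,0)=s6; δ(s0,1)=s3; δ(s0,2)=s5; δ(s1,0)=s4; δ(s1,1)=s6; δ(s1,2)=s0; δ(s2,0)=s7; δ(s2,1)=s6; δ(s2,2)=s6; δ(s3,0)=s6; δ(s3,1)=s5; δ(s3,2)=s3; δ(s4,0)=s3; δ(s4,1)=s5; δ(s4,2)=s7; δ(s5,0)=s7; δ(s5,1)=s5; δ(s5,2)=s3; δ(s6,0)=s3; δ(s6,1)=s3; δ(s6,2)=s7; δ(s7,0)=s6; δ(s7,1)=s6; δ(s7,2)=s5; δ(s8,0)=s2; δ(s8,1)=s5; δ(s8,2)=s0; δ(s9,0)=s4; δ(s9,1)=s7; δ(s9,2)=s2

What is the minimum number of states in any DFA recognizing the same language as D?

Reachable states from the start: {s0,s1,s3,s4,s5,s6,s7}. Unreachable: {s2,s8,s9} — drop them.
Start with accepting vs non-accepting: {s3,s5,s6,s7} | {s0,s1,s4}.
Split {s0,s1,s4} by δ(·,0) → {s0,s4} and {s1}.
The partition is now stable with 3 blocks: {s3,s5,s6,s7} | {s0,s4} | {s1}.

3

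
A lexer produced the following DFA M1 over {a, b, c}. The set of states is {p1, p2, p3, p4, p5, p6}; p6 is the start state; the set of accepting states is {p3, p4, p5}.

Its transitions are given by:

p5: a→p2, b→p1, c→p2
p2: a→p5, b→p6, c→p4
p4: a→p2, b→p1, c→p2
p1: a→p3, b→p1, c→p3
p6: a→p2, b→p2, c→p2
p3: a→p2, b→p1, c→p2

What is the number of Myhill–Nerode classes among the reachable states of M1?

4

Every state is reachable, so we keep all 6.
Initial partition by acceptance: {p3,p4,p5} | {p1,p2,p6}.
Refine {p1,p2,p6} on symbol a: members go to different blocks, giving {p1,p2} and {p6}.
Refine {p1,p2} on symbol b: members go to different blocks, giving {p1} and {p2}.
The partition is now stable with 4 blocks: {p3,p4,p5} | {p1} | {p6} | {p2}.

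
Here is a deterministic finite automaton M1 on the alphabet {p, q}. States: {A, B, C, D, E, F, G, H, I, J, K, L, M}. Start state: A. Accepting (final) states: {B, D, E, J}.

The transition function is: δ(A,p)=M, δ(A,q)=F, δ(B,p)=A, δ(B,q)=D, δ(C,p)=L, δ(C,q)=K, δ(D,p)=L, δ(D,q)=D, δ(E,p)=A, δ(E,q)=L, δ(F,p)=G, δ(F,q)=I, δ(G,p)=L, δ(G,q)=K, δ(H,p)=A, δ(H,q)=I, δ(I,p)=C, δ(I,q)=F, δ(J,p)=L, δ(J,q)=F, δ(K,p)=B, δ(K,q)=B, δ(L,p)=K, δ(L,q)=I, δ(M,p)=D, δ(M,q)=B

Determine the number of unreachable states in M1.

BFS from A reaches {A, B, C, D, F, G, I, K, L, M}; the 3 state(s) E, H, J are never visited.

3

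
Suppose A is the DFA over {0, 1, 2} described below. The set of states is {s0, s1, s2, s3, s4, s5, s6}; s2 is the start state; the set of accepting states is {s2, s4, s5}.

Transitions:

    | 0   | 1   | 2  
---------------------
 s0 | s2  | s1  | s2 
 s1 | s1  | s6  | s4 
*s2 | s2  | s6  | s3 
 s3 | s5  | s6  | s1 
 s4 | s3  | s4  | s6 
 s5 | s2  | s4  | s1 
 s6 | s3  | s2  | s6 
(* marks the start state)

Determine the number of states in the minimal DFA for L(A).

Reachable states from the start: {s1,s2,s3,s4,s5,s6}. Unreachable: {s0} — drop them.
Initial partition by acceptance: {s2,s4,s5} | {s1,s3,s6}.
Refine {s2,s4,s5} on symbol 0: members go to different blocks, giving {s2,s5} and {s4}.
On input 1, block {s2,s5} splits into {s2} and {s5}.
Split {s1,s3,s6} by δ(·,0) → {s1,s6} and {s3}.
On input 0, block {s1,s6} splits into {s1} and {s6}.
No further refinement is possible. Final partition (6 blocks): {s2} | {s1} | {s4} | {s5} | {s3} | {s6}.

6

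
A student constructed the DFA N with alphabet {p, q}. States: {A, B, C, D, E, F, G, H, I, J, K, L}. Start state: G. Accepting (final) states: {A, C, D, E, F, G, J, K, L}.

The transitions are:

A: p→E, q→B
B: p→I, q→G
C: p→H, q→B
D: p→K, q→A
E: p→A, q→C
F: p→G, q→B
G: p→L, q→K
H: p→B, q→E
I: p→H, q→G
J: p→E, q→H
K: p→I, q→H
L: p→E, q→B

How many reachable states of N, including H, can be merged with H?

3

First remove the unreachable states {D,F,J}; 9 states remain.
P0 = {A,C,E,G,K,L} | {B,H,I}.
On input p, block {A,C,E,G,K,L} splits into {A,E,G,L} and {C,K}.
Refine {A,E,G,L} on symbol q: members go to different blocks, giving {A,L} and {E,G}.
The partition is now stable with 4 blocks: {A,L} | {B,H,I} | {C,K} | {E,G}.
The equivalence class containing H is {B,H,I}, of size 3.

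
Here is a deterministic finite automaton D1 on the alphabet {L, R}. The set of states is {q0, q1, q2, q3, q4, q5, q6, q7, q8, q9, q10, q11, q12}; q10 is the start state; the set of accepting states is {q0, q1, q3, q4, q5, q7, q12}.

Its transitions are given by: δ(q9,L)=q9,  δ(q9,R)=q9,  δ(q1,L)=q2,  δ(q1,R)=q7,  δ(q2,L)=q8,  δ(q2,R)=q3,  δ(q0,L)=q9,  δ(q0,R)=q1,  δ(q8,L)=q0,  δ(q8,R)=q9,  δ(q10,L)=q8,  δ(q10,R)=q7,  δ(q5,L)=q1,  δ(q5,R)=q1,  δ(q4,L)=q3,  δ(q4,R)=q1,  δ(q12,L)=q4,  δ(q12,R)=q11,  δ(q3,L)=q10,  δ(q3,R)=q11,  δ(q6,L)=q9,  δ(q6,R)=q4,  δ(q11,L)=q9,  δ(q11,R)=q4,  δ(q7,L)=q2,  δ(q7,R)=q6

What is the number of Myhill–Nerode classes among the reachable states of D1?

8

States {q5,q12} cannot be reached from the start state, so discard them.
Start with accepting vs non-accepting: {q0,q1,q3,q4,q7} | {q2,q6,q8,q9,q10,q11}.
On input L, block {q0,q1,q3,q4,q7} splits into {q0,q1,q3,q7} and {q4}.
On input R, block {q0,q1,q3,q7} splits into {q0,q1} and {q3,q7}.
Refine {q0,q1} on symbol R: members go to different blocks, giving {q0} and {q1}.
Refine {q2,q6,q8,q9,q10,q11} on symbol L: members go to different blocks, giving {q2,q6,q9,q10,q11} and {q8}.
Split {q2,q6,q9,q10,q11} by δ(·,L) → {q6,q9,q11} and {q2,q10}.
On input R, block {q6,q9,q11} splits into {q6,q11} and {q9}.
No further refinement is possible. Final partition (8 blocks): {q0} | {q6,q11} | {q4} | {q3,q7} | {q1} | {q8} | {q2,q10} | {q9}.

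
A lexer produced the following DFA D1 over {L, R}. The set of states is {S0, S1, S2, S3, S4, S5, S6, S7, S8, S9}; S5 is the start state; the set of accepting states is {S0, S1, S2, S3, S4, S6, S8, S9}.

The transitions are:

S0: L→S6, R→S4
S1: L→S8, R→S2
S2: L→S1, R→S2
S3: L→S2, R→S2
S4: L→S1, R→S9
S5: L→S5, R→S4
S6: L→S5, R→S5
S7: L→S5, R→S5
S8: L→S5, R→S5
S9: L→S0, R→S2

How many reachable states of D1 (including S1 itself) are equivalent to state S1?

States {S3,S7} cannot be reached from the start state, so discard them.
Initial partition by acceptance: {S0,S1,S2,S4,S6,S8,S9} | {S5}.
Refine {S0,S1,S2,S4,S6,S8,S9} on symbol L: members go to different blocks, giving {S0,S1,S2,S4,S9} and {S6,S8}.
Split {S0,S1,S2,S4,S9} by δ(·,L) → {S2,S4,S9} and {S0,S1}.
Stable partition: {S2,S4,S9} | {S5} | {S6,S8} | {S0,S1} — 4 equivalence classes.
State S1 belongs to the block {S0,S1}, which has 2 states.

2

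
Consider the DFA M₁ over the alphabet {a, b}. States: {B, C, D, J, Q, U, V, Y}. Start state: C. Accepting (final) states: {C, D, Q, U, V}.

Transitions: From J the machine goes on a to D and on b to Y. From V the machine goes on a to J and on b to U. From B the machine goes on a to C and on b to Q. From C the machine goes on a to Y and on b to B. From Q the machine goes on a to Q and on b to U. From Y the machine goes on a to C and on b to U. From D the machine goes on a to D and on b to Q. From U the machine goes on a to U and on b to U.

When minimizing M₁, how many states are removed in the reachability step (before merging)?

Starting at C and following transitions, the reachable set is {B, C, Q, U, Y}. That leaves D, J, V unreachable — 3 in total.

3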